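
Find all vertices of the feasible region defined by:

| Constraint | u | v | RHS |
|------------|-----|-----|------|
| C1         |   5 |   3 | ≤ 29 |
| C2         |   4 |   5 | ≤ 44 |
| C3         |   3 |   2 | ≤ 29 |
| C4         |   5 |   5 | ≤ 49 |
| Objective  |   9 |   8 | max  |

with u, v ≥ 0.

(0, 0), (5.8, 0), (1, 8), (0, 8.8)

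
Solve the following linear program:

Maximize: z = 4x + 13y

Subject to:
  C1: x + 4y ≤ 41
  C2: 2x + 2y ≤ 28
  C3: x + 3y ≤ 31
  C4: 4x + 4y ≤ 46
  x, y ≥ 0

Evaluate the objective at each vertex of the feasible region:
  z(0, 0) = 0
  z(11.5, 0) = 46
  z(1.75, 9.75) = 133.8
  z(1, 10) = 134  ←
  z(0, 10.25) = 133.2
The maximum is at x = 1, y = 10.

x = 1, y = 10, z = 134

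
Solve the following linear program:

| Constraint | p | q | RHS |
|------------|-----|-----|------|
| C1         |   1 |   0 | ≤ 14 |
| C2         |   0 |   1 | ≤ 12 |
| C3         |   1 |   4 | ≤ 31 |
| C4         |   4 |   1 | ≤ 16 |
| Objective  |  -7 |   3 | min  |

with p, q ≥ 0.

Evaluate the objective at each vertex of the feasible region:
  z(0, 0) = 0
  z(4, 0) = -28  ←
  z(2.2, 7.2) = 6.2
  z(0, 7.75) = 23.25
The minimum is at p = 4, q = 0.

p = 4, q = 0, z = -28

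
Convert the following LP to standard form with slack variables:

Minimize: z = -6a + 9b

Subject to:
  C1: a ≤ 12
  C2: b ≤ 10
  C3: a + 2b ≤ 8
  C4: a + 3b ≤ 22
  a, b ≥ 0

min z = -6a + 9b

s.t.
  a + s1 = 12
  b + s2 = 10
  a + 2b + s3 = 8
  a + 3b + s4 = 22
  a, b, s1, s2, s3, s4 ≥ 0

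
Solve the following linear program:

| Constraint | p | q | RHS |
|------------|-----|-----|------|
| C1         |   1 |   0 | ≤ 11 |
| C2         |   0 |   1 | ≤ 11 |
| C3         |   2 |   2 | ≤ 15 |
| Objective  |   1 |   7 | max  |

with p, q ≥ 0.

Evaluate the objective at each vertex of the feasible region:
  z(0, 0) = 0
  z(7.5, 0) = 7.5
  z(0, 7.5) = 52.5  ←
The maximum is at p = 0, q = 7.5.

p = 0, q = 7.5, z = 52.5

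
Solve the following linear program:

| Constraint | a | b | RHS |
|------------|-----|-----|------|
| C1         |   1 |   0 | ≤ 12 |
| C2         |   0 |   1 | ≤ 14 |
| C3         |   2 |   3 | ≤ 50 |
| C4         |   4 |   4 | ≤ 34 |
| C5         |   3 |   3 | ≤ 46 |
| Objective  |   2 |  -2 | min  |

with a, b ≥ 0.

Evaluate the objective at each vertex of the feasible region:
  z(0, 0) = 0
  z(8.5, 0) = 17
  z(0, 8.5) = -17  ←
The minimum is at a = 0, b = 8.5.

a = 0, b = 8.5, z = -17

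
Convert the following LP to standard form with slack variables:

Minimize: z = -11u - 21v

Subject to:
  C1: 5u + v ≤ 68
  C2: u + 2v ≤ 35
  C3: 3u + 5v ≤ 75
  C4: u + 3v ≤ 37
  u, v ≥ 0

min z = -11u - 21v

s.t.
  5u + v + s1 = 68
  u + 2v + s2 = 35
  3u + 5v + s3 = 75
  u + 3v + s4 = 37
  u, v, s1, s2, s3, s4 ≥ 0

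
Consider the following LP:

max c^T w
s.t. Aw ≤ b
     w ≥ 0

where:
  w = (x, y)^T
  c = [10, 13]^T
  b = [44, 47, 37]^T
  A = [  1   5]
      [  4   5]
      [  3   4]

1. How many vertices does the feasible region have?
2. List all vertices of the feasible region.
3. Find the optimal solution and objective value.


1. 5
2. (0, 0), (11.75, 0), (3, 7), (0.8182, 8.636), (0, 8.8)
3. x = 3, y = 7, z = 121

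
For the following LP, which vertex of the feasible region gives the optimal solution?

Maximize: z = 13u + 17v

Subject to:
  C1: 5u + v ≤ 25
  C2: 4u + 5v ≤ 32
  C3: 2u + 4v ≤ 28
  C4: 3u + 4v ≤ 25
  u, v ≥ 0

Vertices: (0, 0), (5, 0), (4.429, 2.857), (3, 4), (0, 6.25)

Evaluate the objective at each vertex of the feasible region:
  z(0, 0) = 0
  z(5, 0) = 65
  z(4.429, 2.857) = 106.1
  z(3, 4) = 107  ←
  z(0, 6.25) = 106.2
The maximum is at u = 3, v = 4.

(3, 4)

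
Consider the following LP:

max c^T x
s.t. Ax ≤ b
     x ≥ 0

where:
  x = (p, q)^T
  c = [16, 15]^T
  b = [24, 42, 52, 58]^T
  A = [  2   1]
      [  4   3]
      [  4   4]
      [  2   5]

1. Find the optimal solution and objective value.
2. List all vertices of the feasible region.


1. p = 3, q = 10, z = 198
2. (0, 0), (10.5, 0), (3, 10), (2.333, 10.67), (0, 11.6)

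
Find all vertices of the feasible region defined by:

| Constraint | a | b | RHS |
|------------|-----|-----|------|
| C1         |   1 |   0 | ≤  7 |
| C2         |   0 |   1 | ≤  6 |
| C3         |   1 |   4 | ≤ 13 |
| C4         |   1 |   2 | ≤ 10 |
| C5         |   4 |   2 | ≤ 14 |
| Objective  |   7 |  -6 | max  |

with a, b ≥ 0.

(0, 0), (3.5, 0), (2.143, 2.714), (0, 3.25)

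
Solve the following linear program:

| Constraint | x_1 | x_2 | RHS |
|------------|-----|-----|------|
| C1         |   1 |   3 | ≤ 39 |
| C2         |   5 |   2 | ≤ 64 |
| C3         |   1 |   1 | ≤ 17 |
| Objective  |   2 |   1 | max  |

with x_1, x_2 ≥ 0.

Evaluate the objective at each vertex of the feasible region:
  z(0, 0) = 0
  z(12.8, 0) = 25.6
  z(10, 7) = 27  ←
  z(6, 11) = 23
  z(0, 13) = 13
The maximum is at x_1 = 10, x_2 = 7.

x_1 = 10, x_2 = 7, z = 27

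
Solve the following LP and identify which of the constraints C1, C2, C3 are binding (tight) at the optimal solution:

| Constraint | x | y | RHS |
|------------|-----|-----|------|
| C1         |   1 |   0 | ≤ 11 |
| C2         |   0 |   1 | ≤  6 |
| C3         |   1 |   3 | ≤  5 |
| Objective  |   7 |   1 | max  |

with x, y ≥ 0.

At x = 5, y = 0, compute slack b - a·x for each constraint:
  C1: 11 − 5 = 6  (slack)
  C2: 6 − 0 = 6  (slack)
  C3: 5 − 5 = 0  (binding)

Optimal: x = 5, y = 0
Binding: C3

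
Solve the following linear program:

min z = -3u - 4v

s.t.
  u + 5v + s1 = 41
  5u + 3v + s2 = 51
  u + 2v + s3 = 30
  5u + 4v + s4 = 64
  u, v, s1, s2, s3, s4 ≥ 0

Evaluate the objective at each vertex of the feasible region:
  z(0, 0) = 0
  z(10.2, 0) = -30.6
  z(6, 7) = -46  ←
  z(0, 8.2) = -32.8
The minimum is at u = 6, v = 7.

u = 6, v = 7, z = -46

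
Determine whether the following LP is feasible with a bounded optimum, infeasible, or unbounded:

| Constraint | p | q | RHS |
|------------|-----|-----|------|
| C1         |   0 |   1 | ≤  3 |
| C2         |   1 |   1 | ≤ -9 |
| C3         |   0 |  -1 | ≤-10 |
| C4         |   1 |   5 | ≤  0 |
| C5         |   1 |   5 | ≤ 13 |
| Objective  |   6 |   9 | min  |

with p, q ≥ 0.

Infeasible (no feasible solution exists)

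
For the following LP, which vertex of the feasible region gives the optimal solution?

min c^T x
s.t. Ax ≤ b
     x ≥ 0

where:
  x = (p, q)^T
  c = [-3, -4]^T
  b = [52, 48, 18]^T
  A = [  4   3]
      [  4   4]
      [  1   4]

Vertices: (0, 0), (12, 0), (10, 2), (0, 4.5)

Evaluate the objective at each vertex of the feasible region:
  z(0, 0) = 0
  z(12, 0) = -36
  z(10, 2) = -38  ←
  z(0, 4.5) = -18
The minimum is at p = 10, q = 2.

(10, 2)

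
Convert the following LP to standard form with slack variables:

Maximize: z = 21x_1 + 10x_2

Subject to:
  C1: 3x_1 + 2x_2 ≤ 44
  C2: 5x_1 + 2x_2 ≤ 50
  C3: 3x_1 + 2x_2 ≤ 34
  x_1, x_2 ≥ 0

max z = 21x_1 + 10x_2

s.t.
  3x_1 + 2x_2 + s1 = 44
  5x_1 + 2x_2 + s2 = 50
  3x_1 + 2x_2 + s3 = 34
  x_1, x_2, s1, s2, s3 ≥ 0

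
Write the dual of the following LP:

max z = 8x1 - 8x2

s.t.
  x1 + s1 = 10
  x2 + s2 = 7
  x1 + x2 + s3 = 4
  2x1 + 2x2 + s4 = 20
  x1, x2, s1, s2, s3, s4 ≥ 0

Primal max cᵀx s.t. Ax ≤ b, x ≥ 0  →  Dual min bᵀy s.t. Aᵀy ≥ c, y ≥ 0.

Minimize: z = 10y1 + 7y2 + 4y3 + 20y4

Subject to:
  y1 + y3 + 2y4 ≥ 8
  y2 + y3 + 2y4 ≥ -8
  y1, y2, y3, y4 ≥ 0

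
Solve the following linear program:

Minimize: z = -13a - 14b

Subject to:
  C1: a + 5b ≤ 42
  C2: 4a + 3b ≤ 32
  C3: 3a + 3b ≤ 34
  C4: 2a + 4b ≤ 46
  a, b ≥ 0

Evaluate the objective at each vertex of the feasible region:
  z(0, 0) = 0
  z(8, 0) = -104
  z(2, 8) = -138  ←
  z(0, 8.4) = -117.6
The minimum is at a = 2, b = 8.

a = 2, b = 8, z = -138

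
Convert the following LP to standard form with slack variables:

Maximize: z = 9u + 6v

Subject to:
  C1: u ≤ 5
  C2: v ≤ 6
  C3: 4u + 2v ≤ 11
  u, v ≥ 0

max z = 9u + 6v

s.t.
  u + s1 = 5
  v + s2 = 6
  4u + 2v + s3 = 11
  u, v, s1, s2, s3 ≥ 0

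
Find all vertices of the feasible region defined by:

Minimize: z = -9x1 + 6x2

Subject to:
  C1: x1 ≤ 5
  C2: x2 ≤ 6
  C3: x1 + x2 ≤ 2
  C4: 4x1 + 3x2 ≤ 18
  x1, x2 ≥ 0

(0, 0), (2, 0), (0, 2)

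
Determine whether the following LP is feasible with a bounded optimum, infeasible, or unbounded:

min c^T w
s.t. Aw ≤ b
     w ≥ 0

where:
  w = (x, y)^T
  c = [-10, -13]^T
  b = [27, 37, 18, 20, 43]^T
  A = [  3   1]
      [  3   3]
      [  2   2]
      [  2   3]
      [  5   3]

Feasible with a bounded optimal solution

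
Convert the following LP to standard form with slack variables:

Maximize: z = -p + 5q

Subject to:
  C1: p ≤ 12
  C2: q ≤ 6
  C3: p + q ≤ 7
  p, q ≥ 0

max z = -p + 5q

s.t.
  p + s1 = 12
  q + s2 = 6
  p + q + s3 = 7
  p, q, s1, s2, s3 ≥ 0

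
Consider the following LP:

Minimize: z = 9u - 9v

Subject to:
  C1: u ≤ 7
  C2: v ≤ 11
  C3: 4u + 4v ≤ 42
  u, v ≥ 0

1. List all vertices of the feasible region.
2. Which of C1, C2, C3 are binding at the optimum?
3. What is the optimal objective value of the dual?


1. (0, 0), (7, 0), (7, 3.5), (0, 10.5)
2. C3
3. -94.5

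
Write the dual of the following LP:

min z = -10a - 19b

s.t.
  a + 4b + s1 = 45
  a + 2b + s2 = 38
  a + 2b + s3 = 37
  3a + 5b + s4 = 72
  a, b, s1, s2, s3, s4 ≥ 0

Primal min cᵀx s.t. Ax ≤ b, x ≥ 0  →  Dual max −bᵀy s.t. Aᵀy ≥ −c, y ≥ 0.

Maximize: z = -45y1 - 38y2 - 37y3 - 72y4

Subject to:
  y1 + y2 + y3 + 3y4 ≥ 10
  4y1 + 2y2 + 2y3 + 5y4 ≥ 19
  y1, y2, y3, y4 ≥ 0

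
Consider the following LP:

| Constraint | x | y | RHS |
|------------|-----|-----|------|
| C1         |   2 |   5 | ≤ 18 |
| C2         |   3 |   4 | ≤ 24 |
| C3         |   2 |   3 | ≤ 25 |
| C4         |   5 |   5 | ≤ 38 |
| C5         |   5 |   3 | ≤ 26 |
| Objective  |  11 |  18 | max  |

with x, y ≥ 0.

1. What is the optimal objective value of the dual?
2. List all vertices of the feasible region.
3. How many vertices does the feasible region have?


1. 80
2. (0, 0), (5.2, 0), (4, 2), (0, 3.6)
3. 4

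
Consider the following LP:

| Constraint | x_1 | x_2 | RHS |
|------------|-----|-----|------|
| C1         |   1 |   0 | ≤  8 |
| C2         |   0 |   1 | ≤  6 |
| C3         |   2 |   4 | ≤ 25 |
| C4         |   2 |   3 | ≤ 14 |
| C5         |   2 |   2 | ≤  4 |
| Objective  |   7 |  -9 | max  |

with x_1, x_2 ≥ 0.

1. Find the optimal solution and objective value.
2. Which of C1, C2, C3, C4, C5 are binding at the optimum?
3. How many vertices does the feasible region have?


1. x_1 = 2, x_2 = 0, z = 14
2. C5
3. 3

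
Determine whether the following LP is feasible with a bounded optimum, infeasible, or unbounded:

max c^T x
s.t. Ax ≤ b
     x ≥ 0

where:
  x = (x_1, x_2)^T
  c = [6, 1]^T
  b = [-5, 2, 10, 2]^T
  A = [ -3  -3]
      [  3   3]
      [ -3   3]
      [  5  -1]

Infeasible (no feasible solution exists)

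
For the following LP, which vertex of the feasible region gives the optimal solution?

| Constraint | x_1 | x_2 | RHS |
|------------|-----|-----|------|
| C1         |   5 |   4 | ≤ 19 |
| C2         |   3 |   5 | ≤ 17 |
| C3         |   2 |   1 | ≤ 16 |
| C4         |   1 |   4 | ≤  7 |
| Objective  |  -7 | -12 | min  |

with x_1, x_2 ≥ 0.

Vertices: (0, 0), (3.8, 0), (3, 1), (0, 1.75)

Evaluate the objective at each vertex of the feasible region:
  z(0, 0) = 0
  z(3.8, 0) = -26.6
  z(3, 1) = -33  ←
  z(0, 1.75) = -21
The minimum is at x_1 = 3, x_2 = 1.

(3, 1)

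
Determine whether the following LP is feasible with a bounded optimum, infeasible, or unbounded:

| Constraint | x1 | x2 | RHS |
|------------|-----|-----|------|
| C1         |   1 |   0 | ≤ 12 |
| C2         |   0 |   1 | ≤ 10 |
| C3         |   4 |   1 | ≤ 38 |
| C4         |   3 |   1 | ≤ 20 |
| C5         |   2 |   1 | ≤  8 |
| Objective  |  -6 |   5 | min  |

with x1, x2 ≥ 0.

Feasible with a bounded optimal solution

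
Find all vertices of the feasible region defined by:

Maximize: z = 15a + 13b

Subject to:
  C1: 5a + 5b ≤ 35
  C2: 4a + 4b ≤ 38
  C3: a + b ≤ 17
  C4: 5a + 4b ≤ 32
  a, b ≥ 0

(0, 0), (6.4, 0), (4, 3), (0, 7)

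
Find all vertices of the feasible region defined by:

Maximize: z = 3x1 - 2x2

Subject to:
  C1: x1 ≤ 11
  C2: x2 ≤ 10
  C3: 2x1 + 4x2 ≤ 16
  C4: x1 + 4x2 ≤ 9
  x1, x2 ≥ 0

(0, 0), (8, 0), (7, 0.5), (0, 2.25)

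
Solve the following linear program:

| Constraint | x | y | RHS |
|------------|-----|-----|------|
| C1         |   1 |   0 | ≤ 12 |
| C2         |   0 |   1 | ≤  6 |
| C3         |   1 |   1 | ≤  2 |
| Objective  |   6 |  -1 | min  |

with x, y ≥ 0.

Evaluate the objective at each vertex of the feasible region:
  z(0, 0) = 0
  z(2, 0) = 12
  z(0, 2) = -2  ←
The minimum is at x = 0, y = 2.

x = 0, y = 2, z = -2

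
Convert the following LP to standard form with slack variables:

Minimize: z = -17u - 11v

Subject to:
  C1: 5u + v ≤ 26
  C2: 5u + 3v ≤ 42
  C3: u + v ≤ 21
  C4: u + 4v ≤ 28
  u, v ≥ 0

min z = -17u - 11v

s.t.
  5u + v + s1 = 26
  5u + 3v + s2 = 42
  u + v + s3 = 21
  u + 4v + s4 = 28
  u, v, s1, s2, s3, s4 ≥ 0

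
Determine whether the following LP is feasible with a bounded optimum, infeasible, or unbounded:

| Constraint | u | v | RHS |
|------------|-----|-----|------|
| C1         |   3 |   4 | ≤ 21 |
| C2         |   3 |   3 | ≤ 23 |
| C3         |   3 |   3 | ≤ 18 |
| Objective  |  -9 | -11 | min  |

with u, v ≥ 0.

Feasible with a bounded optimal solution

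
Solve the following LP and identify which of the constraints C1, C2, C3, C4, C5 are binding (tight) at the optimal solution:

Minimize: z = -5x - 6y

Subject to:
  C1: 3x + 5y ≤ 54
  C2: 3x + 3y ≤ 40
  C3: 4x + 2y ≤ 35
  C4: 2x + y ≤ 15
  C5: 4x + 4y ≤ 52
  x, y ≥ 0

At x = 3, y = 9, compute slack b - a·x for each constraint:
  C1: 54 − 54 = 0  (binding)
  C2: 40 − 36 = 4  (slack)
  C3: 35 − 30 = 5  (slack)
  C4: 15 − 15 = 0  (binding)
  C5: 52 − 48 = 4  (slack)

Optimal: x = 3, y = 9
Binding: C1, C4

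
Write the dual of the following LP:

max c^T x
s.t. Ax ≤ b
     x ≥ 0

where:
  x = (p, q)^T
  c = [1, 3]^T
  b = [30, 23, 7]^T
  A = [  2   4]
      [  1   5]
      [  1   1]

Primal max cᵀx s.t. Ax ≤ b, x ≥ 0  →  Dual min bᵀy s.t. Aᵀy ≥ c, y ≥ 0.

Minimize: z = 30y1 + 23y2 + 7y3

Subject to:
  2y1 + y2 + y3 ≥ 1
  4y1 + 5y2 + y3 ≥ 3
  y1, y2, y3 ≥ 0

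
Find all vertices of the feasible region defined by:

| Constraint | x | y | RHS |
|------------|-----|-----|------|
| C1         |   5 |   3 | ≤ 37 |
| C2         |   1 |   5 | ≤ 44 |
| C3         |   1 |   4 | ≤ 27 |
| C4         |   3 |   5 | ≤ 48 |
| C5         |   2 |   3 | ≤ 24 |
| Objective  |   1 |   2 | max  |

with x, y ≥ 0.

(0, 0), (7.4, 0), (4.333, 5.111), (3, 6), (0, 6.75)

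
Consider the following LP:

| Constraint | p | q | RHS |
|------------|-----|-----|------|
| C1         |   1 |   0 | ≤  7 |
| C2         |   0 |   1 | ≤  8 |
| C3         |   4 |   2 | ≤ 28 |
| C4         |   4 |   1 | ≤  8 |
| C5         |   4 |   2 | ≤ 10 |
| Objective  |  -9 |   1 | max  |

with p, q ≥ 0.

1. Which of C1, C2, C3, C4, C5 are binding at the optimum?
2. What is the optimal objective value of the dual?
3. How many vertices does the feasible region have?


1. C5
2. 5
3. 4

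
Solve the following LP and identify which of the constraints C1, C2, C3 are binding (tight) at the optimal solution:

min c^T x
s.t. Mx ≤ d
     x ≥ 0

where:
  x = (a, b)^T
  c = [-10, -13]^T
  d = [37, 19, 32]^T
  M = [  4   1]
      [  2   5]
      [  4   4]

At a = 7, b = 1, compute slack b - a·x for each constraint:
  C1: 37 − 29 = 8  (slack)
  C2: 19 − 19 = 0  (binding)
  C3: 32 − 32 = 0  (binding)

Optimal: a = 7, b = 1
Binding: C2, C3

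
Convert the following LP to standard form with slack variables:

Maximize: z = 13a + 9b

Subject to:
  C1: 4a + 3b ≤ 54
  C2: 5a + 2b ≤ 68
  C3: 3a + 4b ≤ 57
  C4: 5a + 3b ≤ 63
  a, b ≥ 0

max z = 13a + 9b

s.t.
  4a + 3b + s1 = 54
  5a + 2b + s2 = 68
  3a + 4b + s3 = 57
  5a + 3b + s4 = 63
  a, b, s1, s2, s3, s4 ≥ 0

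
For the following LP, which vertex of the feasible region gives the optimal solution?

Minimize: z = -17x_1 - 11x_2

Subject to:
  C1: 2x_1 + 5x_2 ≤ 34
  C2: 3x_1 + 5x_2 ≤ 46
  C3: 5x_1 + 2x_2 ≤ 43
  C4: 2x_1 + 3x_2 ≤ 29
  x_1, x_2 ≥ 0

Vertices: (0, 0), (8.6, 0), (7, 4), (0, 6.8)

Evaluate the objective at each vertex of the feasible region:
  z(0, 0) = 0
  z(8.6, 0) = -146.2
  z(7, 4) = -163  ←
  z(0, 6.8) = -74.8
The minimum is at x_1 = 7, x_2 = 4.

(7, 4)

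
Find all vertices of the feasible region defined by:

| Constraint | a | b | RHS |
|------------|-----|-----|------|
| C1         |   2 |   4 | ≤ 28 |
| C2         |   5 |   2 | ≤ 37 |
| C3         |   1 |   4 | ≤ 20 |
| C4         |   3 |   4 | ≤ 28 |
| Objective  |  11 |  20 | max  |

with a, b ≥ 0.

(0, 0), (7.4, 0), (6.571, 2.071), (4, 4), (0, 5)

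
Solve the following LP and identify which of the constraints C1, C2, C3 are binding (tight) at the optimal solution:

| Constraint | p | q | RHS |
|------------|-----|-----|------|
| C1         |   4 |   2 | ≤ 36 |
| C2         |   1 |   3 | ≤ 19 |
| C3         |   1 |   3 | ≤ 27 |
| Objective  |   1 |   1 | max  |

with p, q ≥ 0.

At p = 7, q = 4, compute slack b - a·x for each constraint:
  C1: 36 − 36 = 0  (binding)
  C2: 19 − 19 = 0  (binding)
  C3: 27 − 19 = 8  (slack)

Optimal: p = 7, q = 4
Binding: C1, C2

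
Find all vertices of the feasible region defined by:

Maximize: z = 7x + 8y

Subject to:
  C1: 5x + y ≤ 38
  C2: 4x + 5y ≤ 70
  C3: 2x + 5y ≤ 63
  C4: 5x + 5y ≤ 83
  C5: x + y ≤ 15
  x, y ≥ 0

(0, 0), (7.6, 0), (5.75, 9.25), (5, 10), (3.5, 11.2), (0, 12.6)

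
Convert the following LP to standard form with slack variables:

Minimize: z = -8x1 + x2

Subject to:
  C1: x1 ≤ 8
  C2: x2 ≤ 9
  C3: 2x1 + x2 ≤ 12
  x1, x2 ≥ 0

min z = -8x1 + x2

s.t.
  x1 + s1 = 8
  x2 + s2 = 9
  2x1 + x2 + s3 = 12
  x1, x2, s1, s2, s3 ≥ 0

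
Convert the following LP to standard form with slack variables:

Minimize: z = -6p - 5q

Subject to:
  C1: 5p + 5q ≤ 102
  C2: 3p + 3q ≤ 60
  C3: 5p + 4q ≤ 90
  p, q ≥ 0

min z = -6p - 5q

s.t.
  5p + 5q + s1 = 102
  3p + 3q + s2 = 60
  5p + 4q + s3 = 90
  p, q, s1, s2, s3 ≥ 0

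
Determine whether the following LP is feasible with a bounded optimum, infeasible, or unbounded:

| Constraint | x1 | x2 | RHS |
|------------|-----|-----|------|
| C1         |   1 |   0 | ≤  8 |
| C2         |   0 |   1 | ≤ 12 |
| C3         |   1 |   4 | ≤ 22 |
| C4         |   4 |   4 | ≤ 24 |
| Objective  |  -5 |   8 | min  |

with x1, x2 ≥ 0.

Feasible with a bounded optimal solution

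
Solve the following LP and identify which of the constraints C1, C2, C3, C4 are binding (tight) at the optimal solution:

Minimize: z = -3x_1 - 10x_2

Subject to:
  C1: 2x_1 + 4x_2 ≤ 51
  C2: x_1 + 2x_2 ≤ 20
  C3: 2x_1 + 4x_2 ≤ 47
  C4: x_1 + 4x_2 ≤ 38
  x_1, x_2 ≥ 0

At x_1 = 2, x_2 = 9, compute slack b - a·x for each constraint:
  C1: 51 − 40 = 11  (slack)
  C2: 20 − 20 = 0  (binding)
  C3: 47 − 40 = 7  (slack)
  C4: 38 − 38 = 0  (binding)

Optimal: x_1 = 2, x_2 = 9
Binding: C2, C4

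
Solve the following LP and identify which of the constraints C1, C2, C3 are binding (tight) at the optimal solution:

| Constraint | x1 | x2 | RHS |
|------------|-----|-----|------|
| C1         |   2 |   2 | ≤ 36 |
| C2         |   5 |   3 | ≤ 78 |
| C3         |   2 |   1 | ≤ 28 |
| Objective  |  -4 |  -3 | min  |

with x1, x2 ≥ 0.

At x1 = 10, x2 = 8, compute slack b - a·x for each constraint:
  C1: 36 − 36 = 0  (binding)
  C2: 78 − 74 = 4  (slack)
  C3: 28 − 28 = 0  (binding)

Optimal: x1 = 10, x2 = 8
Binding: C1, C3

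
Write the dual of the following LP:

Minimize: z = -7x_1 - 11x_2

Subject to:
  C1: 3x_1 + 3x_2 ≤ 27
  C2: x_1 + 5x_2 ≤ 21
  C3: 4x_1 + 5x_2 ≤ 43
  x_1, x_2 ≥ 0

Primal min cᵀx s.t. Ax ≤ b, x ≥ 0  →  Dual max −bᵀy s.t. Aᵀy ≥ −c, y ≥ 0.

Maximize: z = -27y1 - 21y2 - 43y3

Subject to:
  3y1 + y2 + 4y3 ≥ 7
  3y1 + 5y2 + 5y3 ≥ 11
  y1, y2, y3 ≥ 0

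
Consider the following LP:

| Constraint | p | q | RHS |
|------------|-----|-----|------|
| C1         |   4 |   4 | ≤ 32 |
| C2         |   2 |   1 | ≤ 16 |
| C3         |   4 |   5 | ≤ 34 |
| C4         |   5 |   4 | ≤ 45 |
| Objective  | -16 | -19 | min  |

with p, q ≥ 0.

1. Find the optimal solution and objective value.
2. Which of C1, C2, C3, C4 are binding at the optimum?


1. p = 6, q = 2, z = -134
2. C1, C3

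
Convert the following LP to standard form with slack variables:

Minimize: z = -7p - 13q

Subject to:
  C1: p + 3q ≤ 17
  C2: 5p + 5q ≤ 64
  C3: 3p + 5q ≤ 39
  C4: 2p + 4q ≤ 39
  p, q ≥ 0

min z = -7p - 13q

s.t.
  p + 3q + s1 = 17
  5p + 5q + s2 = 64
  3p + 5q + s3 = 39
  2p + 4q + s4 = 39
  p, q, s1, s2, s3, s4 ≥ 0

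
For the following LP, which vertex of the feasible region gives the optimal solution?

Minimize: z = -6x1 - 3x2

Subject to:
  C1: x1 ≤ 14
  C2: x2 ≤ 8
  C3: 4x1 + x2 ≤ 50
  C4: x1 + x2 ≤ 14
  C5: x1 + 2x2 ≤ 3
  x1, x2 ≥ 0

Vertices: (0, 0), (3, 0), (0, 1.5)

Evaluate the objective at each vertex of the feasible region:
  z(0, 0) = 0
  z(3, 0) = -18  ←
  z(0, 1.5) = -4.5
The minimum is at x1 = 3, x2 = 0.

(3, 0)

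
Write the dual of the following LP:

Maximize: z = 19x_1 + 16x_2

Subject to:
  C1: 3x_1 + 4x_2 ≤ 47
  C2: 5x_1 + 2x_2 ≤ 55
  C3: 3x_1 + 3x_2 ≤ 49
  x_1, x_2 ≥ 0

Primal max cᵀx s.t. Ax ≤ b, x ≥ 0  →  Dual min bᵀy s.t. Aᵀy ≥ c, y ≥ 0.

Minimize: z = 47y1 + 55y2 + 49y3

Subject to:
  3y1 + 5y2 + 3y3 ≥ 19
  4y1 + 2y2 + 3y3 ≥ 16
  y1, y2, y3 ≥ 0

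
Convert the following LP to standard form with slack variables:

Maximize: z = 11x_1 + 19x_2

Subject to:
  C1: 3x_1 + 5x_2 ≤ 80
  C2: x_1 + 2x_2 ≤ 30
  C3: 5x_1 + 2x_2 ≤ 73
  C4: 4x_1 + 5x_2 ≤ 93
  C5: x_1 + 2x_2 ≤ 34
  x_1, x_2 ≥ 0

max z = 11x_1 + 19x_2

s.t.
  3x_1 + 5x_2 + s1 = 80
  x_1 + 2x_2 + s2 = 30
  5x_1 + 2x_2 + s3 = 73
  4x_1 + 5x_2 + s4 = 93
  x_1 + 2x_2 + s5 = 34
  x_1, x_2, s1, s2, s3, s4, s5 ≥ 0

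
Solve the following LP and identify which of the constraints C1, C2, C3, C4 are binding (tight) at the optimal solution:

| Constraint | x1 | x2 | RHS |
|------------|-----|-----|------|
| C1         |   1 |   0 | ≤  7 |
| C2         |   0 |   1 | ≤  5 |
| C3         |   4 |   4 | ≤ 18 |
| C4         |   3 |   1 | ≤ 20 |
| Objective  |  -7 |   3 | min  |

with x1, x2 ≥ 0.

At x1 = 4.5, x2 = 0, compute slack b - a·x for each constraint:
  C1: 7 − 4.5 = 2.5  (slack)
  C2: 5 − 0 = 5  (slack)
  C3: 18 − 18 = 0  (binding)
  C4: 20 − 13.5 = 6.5  (slack)

Optimal: x1 = 4.5, x2 = 0
Binding: C3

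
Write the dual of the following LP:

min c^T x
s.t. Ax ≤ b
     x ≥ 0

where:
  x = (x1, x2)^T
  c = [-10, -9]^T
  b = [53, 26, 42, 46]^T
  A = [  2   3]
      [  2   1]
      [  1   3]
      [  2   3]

Primal min cᵀx s.t. Ax ≤ b, x ≥ 0  →  Dual max −bᵀy s.t. Aᵀy ≥ −c, y ≥ 0.

Maximize: z = -53y1 - 26y2 - 42y3 - 46y4

Subject to:
  2y1 + 2y2 + y3 + 2y4 ≥ 10
  3y1 + y2 + 3y3 + 3y4 ≥ 9
  y1, y2, y3, y4 ≥ 0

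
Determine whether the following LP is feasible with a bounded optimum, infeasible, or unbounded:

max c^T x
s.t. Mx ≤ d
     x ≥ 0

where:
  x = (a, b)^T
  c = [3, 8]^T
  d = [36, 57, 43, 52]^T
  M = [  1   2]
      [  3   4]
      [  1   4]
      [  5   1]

Feasible with a bounded optimal solution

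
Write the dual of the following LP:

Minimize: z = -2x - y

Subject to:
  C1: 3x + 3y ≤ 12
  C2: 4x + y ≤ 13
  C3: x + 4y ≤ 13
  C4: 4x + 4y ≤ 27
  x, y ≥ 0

Primal min cᵀx s.t. Ax ≤ b, x ≥ 0  →  Dual max −bᵀy s.t. Aᵀy ≥ −c, y ≥ 0.

Maximize: z = -12y1 - 13y2 - 13y3 - 27y4

Subject to:
  3y1 + 4y2 + y3 + 4y4 ≥ 2
  3y1 + y2 + 4y3 + 4y4 ≥ 1
  y1, y2, y3, y4 ≥ 0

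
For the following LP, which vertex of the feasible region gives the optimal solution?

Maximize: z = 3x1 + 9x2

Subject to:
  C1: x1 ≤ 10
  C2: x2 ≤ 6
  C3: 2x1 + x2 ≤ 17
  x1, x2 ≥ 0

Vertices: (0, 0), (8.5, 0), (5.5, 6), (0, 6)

Evaluate the objective at each vertex of the feasible region:
  z(0, 0) = 0
  z(8.5, 0) = 25.5
  z(5.5, 6) = 70.5  ←
  z(0, 6) = 54
The maximum is at x1 = 5.5, x2 = 6.

(5.5, 6)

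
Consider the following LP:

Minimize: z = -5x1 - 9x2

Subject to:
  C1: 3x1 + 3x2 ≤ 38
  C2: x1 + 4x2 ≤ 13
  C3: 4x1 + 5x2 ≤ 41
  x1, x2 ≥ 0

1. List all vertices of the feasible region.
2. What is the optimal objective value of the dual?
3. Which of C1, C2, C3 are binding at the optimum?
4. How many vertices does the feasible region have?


1. (0, 0), (10.25, 0), (9, 1), (0, 3.25)
2. -54
3. C2, C3
4. 4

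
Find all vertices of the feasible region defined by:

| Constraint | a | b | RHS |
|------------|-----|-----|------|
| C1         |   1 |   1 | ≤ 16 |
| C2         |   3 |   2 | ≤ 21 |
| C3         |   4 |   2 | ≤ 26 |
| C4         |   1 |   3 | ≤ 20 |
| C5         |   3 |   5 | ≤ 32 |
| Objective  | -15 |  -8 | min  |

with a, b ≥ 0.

(0, 0), (6.5, 0), (5, 3), (4.556, 3.667), (0, 6.4)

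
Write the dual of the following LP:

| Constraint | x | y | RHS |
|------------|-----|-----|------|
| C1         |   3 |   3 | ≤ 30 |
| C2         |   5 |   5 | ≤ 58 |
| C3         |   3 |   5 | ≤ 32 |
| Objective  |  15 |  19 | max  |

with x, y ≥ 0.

Primal max cᵀx s.t. Ax ≤ b, x ≥ 0  →  Dual min bᵀy s.t. Aᵀy ≥ c, y ≥ 0.

Minimize: z = 30y1 + 58y2 + 32y3

Subject to:
  3y1 + 5y2 + 3y3 ≥ 15
  3y1 + 5y2 + 5y3 ≥ 19
  y1, y2, y3 ≥ 0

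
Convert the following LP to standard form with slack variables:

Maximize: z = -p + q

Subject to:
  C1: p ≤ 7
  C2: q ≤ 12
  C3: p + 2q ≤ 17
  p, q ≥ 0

max z = -p + q

s.t.
  p + s1 = 7
  q + s2 = 12
  p + 2q + s3 = 17
  p, q, s1, s2, s3 ≥ 0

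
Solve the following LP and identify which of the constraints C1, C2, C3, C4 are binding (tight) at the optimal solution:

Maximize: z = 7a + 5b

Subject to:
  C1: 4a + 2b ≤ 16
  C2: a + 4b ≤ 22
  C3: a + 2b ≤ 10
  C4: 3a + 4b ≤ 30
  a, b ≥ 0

At a = 2, b = 4, compute slack b - a·x for each constraint:
  C1: 16 − 16 = 0  (binding)
  C2: 22 − 18 = 4  (slack)
  C3: 10 − 10 = 0  (binding)
  C4: 30 − 22 = 8  (slack)

Optimal: a = 2, b = 4
Binding: C1, C3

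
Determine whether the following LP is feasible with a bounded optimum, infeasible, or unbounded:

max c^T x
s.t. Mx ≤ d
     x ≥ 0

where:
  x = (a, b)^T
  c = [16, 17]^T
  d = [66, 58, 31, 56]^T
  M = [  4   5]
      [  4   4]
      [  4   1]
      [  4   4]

Feasible with a bounded optimal solution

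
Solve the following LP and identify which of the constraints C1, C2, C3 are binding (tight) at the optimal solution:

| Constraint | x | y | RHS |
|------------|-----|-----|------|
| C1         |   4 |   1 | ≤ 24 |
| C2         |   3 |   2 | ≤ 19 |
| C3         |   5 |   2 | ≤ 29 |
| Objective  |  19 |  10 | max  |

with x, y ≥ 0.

At x = 5, y = 2, compute slack b - a·x for each constraint:
  C1: 24 − 22 = 2  (slack)
  C2: 19 − 19 = 0  (binding)
  C3: 29 − 29 = 0  (binding)

Optimal: x = 5, y = 2
Binding: C2, C3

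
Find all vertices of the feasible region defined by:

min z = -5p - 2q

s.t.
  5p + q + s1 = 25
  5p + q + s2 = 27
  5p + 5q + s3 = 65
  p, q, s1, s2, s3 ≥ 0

(0, 0), (5, 0), (3, 10), (0, 13)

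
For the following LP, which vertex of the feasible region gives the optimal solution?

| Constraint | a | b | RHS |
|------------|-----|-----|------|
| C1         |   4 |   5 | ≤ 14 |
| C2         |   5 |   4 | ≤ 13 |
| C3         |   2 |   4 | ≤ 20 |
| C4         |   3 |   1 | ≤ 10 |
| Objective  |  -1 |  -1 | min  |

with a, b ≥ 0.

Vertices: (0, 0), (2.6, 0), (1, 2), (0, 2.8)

Evaluate the objective at each vertex of the feasible region:
  z(0, 0) = 0
  z(2.6, 0) = -2.6
  z(1, 2) = -3  ←
  z(0, 2.8) = -2.8
The minimum is at a = 1, b = 2.

(1, 2)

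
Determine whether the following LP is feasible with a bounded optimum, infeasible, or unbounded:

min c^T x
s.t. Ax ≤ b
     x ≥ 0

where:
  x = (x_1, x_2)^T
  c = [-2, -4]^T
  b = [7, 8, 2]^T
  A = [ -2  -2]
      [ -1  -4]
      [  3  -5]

Unbounded (objective can decrease without bound)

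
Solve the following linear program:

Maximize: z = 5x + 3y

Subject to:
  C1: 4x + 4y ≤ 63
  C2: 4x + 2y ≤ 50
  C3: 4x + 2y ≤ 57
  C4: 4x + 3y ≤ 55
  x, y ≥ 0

Evaluate the objective at each vertex of the feasible region:
  z(0, 0) = 0
  z(12.5, 0) = 62.5
  z(10, 5) = 65  ←
  z(7.75, 8) = 62.75
  z(0, 15.75) = 47.25
The maximum is at x = 10, y = 5.

x = 10, y = 5, z = 65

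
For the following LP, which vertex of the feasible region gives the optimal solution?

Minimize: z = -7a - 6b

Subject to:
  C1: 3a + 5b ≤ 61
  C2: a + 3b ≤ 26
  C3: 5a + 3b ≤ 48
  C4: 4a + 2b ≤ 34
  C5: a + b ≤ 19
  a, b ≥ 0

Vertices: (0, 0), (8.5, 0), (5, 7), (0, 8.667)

Evaluate the objective at each vertex of the feasible region:
  z(0, 0) = 0
  z(8.5, 0) = -59.5
  z(5, 7) = -77  ←
  z(0, 8.667) = -52
The minimum is at a = 5, b = 7.

(5, 7)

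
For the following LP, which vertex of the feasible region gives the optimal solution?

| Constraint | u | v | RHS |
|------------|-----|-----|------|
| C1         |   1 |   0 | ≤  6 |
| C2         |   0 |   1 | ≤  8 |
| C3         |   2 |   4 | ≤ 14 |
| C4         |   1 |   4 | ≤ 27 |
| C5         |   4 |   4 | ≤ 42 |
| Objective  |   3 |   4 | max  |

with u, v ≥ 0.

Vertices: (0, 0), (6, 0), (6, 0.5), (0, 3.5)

Evaluate the objective at each vertex of the feasible region:
  z(0, 0) = 0
  z(6, 0) = 18
  z(6, 0.5) = 20  ←
  z(0, 3.5) = 14
The maximum is at u = 6, v = 0.5.

(6, 0.5)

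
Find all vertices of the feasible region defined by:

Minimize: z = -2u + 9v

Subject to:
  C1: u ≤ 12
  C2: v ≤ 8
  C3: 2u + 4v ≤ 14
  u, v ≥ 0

(0, 0), (7, 0), (0, 3.5)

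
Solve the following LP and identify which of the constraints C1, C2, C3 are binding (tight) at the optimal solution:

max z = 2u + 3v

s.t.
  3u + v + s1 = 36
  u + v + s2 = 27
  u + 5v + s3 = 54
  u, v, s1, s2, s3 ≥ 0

At u = 9, v = 9, compute slack b - a·x for each constraint:
  C1: 36 − 36 = 0  (binding)
  C2: 27 − 18 = 9  (slack)
  C3: 54 − 54 = 0  (binding)

Optimal: u = 9, v = 9
Binding: C1, C3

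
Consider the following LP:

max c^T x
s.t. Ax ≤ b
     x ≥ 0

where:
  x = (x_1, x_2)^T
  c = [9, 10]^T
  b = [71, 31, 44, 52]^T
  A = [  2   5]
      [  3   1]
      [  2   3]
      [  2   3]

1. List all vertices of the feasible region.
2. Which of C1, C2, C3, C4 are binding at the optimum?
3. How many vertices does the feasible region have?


1. (0, 0), (10.33, 0), (7, 10), (1.75, 13.5), (0, 14.2)
2. C2, C3
3. 5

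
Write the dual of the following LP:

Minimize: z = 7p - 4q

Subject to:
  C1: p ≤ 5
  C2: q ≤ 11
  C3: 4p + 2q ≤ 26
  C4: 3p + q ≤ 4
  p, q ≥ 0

Primal min cᵀx s.t. Ax ≤ b, x ≥ 0  →  Dual max −bᵀy s.t. Aᵀy ≥ −c, y ≥ 0.

Maximize: z = -5y1 - 11y2 - 26y3 - 4y4

Subject to:
  y1 + 4y3 + 3y4 ≥ -7
  y2 + 2y3 + y4 ≥ 4
  y1, y2, y3, y4 ≥ 0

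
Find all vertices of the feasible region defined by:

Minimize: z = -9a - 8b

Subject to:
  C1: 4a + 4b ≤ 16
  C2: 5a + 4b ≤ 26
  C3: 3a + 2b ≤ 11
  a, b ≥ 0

(0, 0), (3.667, 0), (3, 1), (0, 4)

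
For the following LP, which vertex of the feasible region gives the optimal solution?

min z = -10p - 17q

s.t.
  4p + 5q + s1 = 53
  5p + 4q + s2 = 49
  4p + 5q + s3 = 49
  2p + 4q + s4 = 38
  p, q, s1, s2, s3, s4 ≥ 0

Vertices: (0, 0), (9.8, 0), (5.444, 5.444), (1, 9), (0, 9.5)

Evaluate the objective at each vertex of the feasible region:
  z(0, 0) = 0
  z(9.8, 0) = -98
  z(5.444, 5.444) = -147
  z(1, 9) = -163  ←
  z(0, 9.5) = -161.5
The minimum is at p = 1, q = 9.

(1, 9)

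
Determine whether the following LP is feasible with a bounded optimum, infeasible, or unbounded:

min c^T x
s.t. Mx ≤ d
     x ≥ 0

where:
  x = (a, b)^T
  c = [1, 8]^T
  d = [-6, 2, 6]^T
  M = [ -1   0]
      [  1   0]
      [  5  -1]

Infeasible (no feasible solution exists)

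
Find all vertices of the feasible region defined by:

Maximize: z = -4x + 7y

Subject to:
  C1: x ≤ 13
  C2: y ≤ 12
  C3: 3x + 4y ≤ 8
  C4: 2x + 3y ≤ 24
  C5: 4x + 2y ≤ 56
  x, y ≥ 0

(0, 0), (2.667, 0), (0, 2)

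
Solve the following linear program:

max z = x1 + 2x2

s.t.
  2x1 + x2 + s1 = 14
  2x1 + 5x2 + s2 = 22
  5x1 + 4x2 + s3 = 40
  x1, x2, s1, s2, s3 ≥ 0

Evaluate the objective at each vertex of the feasible region:
  z(0, 0) = 0
  z(7, 0) = 7
  z(6, 2) = 10  ←
  z(0, 4.4) = 8.8
The maximum is at x1 = 6, x2 = 2.

x1 = 6, x2 = 2, z = 10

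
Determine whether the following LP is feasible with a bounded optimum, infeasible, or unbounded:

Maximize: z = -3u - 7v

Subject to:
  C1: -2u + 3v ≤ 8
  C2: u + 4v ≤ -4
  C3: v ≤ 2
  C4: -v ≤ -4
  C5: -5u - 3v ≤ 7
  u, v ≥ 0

Infeasible (no feasible solution exists)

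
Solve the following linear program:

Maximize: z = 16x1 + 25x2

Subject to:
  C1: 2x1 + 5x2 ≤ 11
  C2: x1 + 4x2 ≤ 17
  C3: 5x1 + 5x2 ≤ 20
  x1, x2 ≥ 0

Evaluate the objective at each vertex of the feasible region:
  z(0, 0) = 0
  z(4, 0) = 64
  z(3, 1) = 73  ←
  z(0, 2.2) = 55
The maximum is at x1 = 3, x2 = 1.

x1 = 3, x2 = 1, z = 73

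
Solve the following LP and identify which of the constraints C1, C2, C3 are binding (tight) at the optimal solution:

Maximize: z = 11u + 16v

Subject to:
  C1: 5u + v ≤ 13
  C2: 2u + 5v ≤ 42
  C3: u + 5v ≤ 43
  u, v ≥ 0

At u = 1, v = 8, compute slack b - a·x for each constraint:
  C1: 13 − 13 = 0  (binding)
  C2: 42 − 42 = 0  (binding)
  C3: 43 − 41 = 2  (slack)

Optimal: u = 1, v = 8
Binding: C1, C2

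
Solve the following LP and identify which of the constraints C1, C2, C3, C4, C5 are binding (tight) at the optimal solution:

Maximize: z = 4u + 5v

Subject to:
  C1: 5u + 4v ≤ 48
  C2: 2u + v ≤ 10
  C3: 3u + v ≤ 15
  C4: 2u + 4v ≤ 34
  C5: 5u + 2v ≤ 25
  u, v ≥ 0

At u = 1, v = 8, compute slack b - a·x for each constraint:
  C1: 48 − 37 = 11  (slack)
  C2: 10 − 10 = 0  (binding)
  C3: 15 − 11 = 4  (slack)
  C4: 34 − 34 = 0  (binding)
  C5: 25 − 21 = 4  (slack)

Optimal: u = 1, v = 8
Binding: C2, C4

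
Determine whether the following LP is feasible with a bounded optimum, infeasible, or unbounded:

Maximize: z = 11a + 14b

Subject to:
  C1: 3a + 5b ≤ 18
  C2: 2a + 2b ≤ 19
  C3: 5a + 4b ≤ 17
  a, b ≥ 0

Feasible with a bounded optimal solution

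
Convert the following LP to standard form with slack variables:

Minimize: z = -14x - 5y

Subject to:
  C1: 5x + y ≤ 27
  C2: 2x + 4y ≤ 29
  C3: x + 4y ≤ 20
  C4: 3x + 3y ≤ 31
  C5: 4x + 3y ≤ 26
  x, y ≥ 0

min z = -14x - 5y

s.t.
  5x + y + s1 = 27
  2x + 4y + s2 = 29
  x + 4y + s3 = 20
  3x + 3y + s4 = 31
  4x + 3y + s5 = 26
  x, y, s1, s2, s3, s4, s5 ≥ 0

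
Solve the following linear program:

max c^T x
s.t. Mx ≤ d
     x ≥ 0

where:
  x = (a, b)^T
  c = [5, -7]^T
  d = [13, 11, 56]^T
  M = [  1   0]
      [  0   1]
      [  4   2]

Evaluate the objective at each vertex of the feasible region:
  z(0, 0) = 0
  z(13, 0) = 65  ←
  z(13, 2) = 51
  z(8.5, 11) = -34.5
  z(0, 11) = -77
The maximum is at a = 13, b = 0.

a = 13, b = 0, z = 65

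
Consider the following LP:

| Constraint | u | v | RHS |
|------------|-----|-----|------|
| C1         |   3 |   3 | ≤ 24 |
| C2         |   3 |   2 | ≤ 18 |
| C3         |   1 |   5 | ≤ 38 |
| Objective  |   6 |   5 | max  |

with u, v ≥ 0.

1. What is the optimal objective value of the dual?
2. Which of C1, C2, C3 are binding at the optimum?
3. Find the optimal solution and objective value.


1. 42
2. C1, C2
3. u = 2, v = 6, z = 42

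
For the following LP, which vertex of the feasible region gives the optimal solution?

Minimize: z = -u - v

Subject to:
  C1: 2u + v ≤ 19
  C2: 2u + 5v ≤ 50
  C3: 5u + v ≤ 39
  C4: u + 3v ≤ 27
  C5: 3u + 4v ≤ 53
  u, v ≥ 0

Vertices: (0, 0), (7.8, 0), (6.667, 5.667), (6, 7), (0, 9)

Evaluate the objective at each vertex of the feasible region:
  z(0, 0) = 0
  z(7.8, 0) = -7.8
  z(6.667, 5.667) = -12.33
  z(6, 7) = -13  ←
  z(0, 9) = -9
The minimum is at u = 6, v = 7.

(6, 7)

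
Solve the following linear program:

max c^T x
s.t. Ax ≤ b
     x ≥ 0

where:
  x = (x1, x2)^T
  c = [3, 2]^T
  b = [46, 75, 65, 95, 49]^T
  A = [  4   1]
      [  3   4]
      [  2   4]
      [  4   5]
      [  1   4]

Evaluate the objective at each vertex of the feasible region:
  z(0, 0) = 0
  z(11.5, 0) = 34.5
  z(9, 10) = 47  ←
  z(0, 12.25) = 24.5
The maximum is at x1 = 9, x2 = 10.

x1 = 9, x2 = 10, z = 47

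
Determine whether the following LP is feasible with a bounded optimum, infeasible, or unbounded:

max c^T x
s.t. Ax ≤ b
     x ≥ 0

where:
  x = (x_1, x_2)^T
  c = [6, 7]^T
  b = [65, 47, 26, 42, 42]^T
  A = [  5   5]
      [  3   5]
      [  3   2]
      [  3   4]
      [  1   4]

Feasible with a bounded optimal solution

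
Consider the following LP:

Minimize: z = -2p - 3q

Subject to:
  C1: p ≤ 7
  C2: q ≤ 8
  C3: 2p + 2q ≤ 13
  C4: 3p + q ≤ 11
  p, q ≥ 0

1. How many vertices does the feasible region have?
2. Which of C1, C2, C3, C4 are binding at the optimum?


1. 4
2. C3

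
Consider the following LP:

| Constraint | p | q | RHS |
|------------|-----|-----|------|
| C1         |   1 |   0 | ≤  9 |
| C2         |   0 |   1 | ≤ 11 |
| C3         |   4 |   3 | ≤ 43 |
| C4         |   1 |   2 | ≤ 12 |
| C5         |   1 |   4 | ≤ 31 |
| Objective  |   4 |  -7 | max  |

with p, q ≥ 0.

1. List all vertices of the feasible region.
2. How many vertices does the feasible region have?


1. (0, 0), (9, 0), (9, 1.5), (0, 6)
2. 4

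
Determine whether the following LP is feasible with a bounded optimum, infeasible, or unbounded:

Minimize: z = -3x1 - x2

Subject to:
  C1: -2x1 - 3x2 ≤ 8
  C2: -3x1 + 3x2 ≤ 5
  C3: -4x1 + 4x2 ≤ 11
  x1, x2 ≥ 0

Unbounded (objective can decrease without bound)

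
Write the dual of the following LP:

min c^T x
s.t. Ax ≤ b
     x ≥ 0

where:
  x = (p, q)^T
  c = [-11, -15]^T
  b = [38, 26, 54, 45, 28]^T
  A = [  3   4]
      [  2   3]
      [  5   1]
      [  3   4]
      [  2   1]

Primal min cᵀx s.t. Ax ≤ b, x ≥ 0  →  Dual max −bᵀy s.t. Aᵀy ≥ −c, y ≥ 0.

Maximize: z = -38y1 - 26y2 - 54y3 - 45y4 - 28y5

Subject to:
  3y1 + 2y2 + 5y3 + 3y4 + 2y5 ≥ 11
  4y1 + 3y2 + y3 + 4y4 + y5 ≥ 15
  y1, y2, y3, y4, y5 ≥ 0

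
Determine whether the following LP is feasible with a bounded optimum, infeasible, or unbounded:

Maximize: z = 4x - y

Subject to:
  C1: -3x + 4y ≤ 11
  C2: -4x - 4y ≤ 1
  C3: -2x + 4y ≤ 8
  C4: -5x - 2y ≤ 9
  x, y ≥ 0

Unbounded (objective can increase without bound)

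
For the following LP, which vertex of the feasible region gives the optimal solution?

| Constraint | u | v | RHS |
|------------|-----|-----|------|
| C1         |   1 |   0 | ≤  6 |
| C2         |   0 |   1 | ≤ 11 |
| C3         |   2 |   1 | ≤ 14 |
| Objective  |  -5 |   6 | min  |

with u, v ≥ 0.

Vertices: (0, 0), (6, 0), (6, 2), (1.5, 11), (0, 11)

Evaluate the objective at each vertex of the feasible region:
  z(0, 0) = 0
  z(6, 0) = -30  ←
  z(6, 2) = -18
  z(1.5, 11) = 58.5
  z(0, 11) = 66
The minimum is at u = 6, v = 0.

(6, 0)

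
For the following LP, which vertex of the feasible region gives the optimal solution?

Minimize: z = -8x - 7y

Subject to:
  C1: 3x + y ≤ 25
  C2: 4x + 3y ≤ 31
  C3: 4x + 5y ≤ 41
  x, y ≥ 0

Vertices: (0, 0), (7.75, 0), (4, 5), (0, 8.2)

Evaluate the objective at each vertex of the feasible region:
  z(0, 0) = 0
  z(7.75, 0) = -62
  z(4, 5) = -67  ←
  z(0, 8.2) = -57.4
The minimum is at x = 4, y = 5.

(4, 5)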